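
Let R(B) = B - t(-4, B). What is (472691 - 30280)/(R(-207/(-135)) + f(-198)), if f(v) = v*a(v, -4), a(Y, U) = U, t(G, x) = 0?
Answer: 6636165/11903 ≈ 557.52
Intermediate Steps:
f(v) = -4*v (f(v) = v*(-4) = -4*v)
R(B) = B (R(B) = B - 1*0 = B + 0 = B)
(472691 - 30280)/(R(-207/(-135)) + f(-198)) = (472691 - 30280)/(-207/(-135) - 4*(-198)) = 442411/(-207*(-1/135) + 792) = 442411/(23/15 + 792) = 442411/(11903/15) = 442411*(15/11903) = 6636165/11903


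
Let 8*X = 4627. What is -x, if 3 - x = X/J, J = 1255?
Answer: -25493/10040 ≈ -2.5391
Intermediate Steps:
X = 4627/8 (X = (1/8)*4627 = 4627/8 ≈ 578.38)
x = 25493/10040 (x = 3 - 4627/(8*1255) = 3 - 1*4627/10040 = 3 - 4627/10040 = 25493/10040 ≈ 2.5391)
-x = -1*25493/10040 = -25493/10040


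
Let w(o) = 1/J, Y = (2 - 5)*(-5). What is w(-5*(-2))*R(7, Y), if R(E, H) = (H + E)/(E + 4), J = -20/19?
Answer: -19/10 ≈ -1.9000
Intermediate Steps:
J = -20/19 (J = -20*1/19 = -20/19 ≈ -1.0526)
Y = 15 (Y = -3*(-5) = 15)
R(E, H) = (E + H)/(4 + E)
w(o) = -19/20 (w(o) = 1/(-20/19) = -19/20)
w(-5*(-2))*R(7, Y) = -19*(7 + 15)/(20*(4 + 7)) = -19*22/(20*11) = -19*22/220 = -19/20*2 = -19/10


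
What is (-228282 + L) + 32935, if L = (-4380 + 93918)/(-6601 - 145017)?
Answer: -14809105492/75809 ≈ -1.9535e+5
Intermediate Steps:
L = -44769/75809 (L = 89538/(-151618) = 89538*(-1/151618) = -44769/75809 ≈ -0.59055)
(-228282 + L) + 32935 = (-228282 - 44769/75809) + 32935 = -17305874907/75809 + 32935 = -14809105492/75809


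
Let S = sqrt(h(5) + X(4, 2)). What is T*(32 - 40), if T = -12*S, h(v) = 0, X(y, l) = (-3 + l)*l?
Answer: 96*I*sqrt(2) ≈ 135.76*I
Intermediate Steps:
X(y, l) = l*(-3 + l)
S = I*sqrt(2) (S = sqrt(0 + 2*(-3 + 2)) = sqrt(0 + 2*(-1)) = sqrt(0 - 2) = sqrt(-2) = I*sqrt(2) ≈ 1.4142*I)
T = -12*I*sqrt(2) ≈ -16.971*I
T*(32 - 40) = (-12*I*sqrt(2))*(32 - 40) = -12*I*sqrt(2)*(-8) = 96*I*sqrt(2)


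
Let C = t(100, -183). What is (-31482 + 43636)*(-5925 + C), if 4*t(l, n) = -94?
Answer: -72298069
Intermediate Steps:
t(l, n) = -47/2 (t(l, n) = (¼)*(-94) = -47/2)
C = -47/2 ≈ -23.500
(-31482 + 43636)*(-5925 + C) = (-31482 + 43636)*(-5925 - 47/2) = 12154*(-11897/2) = -72298069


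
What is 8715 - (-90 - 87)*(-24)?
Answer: 4467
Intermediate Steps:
8715 - (-90 - 87)*(-24) = 8715 - (-177)*(-24) = 8715 - 1*4248 = 8715 - 4248 = 4467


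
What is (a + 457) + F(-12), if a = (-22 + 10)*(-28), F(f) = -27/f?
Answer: 3181/4 ≈ 795.25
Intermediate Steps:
a = 336 (a = -12*(-28) = 336)
(a + 457) + F(-12) = (336 + 457) - 27/(-12) = 793 - 27*(-1/12) = 793 + 9/4 = 3181/4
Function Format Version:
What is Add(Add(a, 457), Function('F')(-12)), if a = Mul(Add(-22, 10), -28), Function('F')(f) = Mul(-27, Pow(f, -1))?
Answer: Rational(3181, 4) ≈ 795.25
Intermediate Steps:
a = 336 (a = Mul(-12, -28) = 336)
Add(Add(a, 457), Function('F')(-12)) = Add(Add(336, 457), Mul(-27, Pow(-12, -1))) = Add(793, Mul(-27, Rational(-1, 12))) = Add(793, Rational(9, 4)) = Rational(3181, 4)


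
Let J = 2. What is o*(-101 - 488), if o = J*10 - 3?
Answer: -10013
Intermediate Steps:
o = 17 (o = 2*10 - 3 = 20 - 3 = 17)
o*(-101 - 488) = 17*(-101 - 488) = 17*(-589) = -10013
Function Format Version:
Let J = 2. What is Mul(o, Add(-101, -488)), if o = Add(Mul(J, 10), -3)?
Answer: -10013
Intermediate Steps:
o = 17 (o = Add(Mul(2, 10), -3) = Add(20, -3) = 17)
Mul(o, Add(-101, -488)) = Mul(17, Add(-101, -488)) = Mul(17, -589) = -10013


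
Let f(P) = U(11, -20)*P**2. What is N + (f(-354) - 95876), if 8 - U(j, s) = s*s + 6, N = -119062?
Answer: -50090706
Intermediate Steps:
U(j, s) = 2 - s**2 (U(j, s) = 8 - (s*s + 6) = 8 - (s**2 + 6) = 8 - (6 + s**2) = 8 + (-6 - s**2) = 2 - s**2)
f(P) = -398*P**2 (f(P) = (2 - 1*(-20)**2)*P**2 = (2 - 1*400)*P**2 = (2 - 400)*P**2 = -398*P**2)
N + (f(-354) - 95876) = -119062 + (-398*(-354)**2 - 95876) = -119062 + (-398*125316 - 95876) = -119062 + (-49875768 - 95876) = -119062 - 49971644 = -50090706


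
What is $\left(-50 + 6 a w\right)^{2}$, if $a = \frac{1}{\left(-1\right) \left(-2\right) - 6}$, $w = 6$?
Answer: $3481$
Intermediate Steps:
$a = - \frac{1}{4}$ ($a = \frac{1}{2 - 6} = \frac{1}{-4} = - \frac{1}{4} \approx -0.25$)
$\left(-50 + 6 a w\right)^{2} = \left(-50 + 6 \left(- \frac{1}{4}\right) 6\right)^{2} = \left(-50 - 9\right)^{2} = \left(-59\right)^{2} = 3481$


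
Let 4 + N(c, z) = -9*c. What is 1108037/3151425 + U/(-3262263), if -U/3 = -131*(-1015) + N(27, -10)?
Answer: 1623153525727/3426925724925 ≈ 0.47365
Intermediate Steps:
N(c, z) = -4 - 9*c
U = -398154 (U = -3*(-131*(-1015) + (-4 - 9*27)) = -3*(132965 + (-4 - 243)) = -3*(132965 - 247) = -3*132718 = -398154)
1108037/3151425 + U/(-3262263) = 1108037/3151425 - 398154/(-3262263) = 1108037*(1/3151425) - 398154*(-1/3262263) = 1108037/3151425 + 132718/1087421 = 1623153525727/3426925724925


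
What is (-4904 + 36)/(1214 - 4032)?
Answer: 2434/1409 ≈ 1.7275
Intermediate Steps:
(-4904 + 36)/(1214 - 4032) = -4868/(-2818) = -4868*(-1/2818) = 2434/1409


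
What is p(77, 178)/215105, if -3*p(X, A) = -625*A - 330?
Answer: 22316/129063 ≈ 0.17291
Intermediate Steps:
p(X, A) = 110 + 625*A/3 (p(X, A) = -(-625*A - 330)/3 = -(-330 - 625*A)/3 = 110 + 625*A/3)
p(77, 178)/215105 = (110 + (625/3)*178)/215105 = (110 + 111250/3)*(1/215105) = (111580/3)*(1/215105) = 22316/129063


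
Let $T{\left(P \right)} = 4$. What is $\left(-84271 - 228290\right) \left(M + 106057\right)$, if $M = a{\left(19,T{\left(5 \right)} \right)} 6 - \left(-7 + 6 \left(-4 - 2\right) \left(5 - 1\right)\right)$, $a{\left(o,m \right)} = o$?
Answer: $-33232110642$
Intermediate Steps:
$M = 265$ ($M = 19 \cdot 6 - \left(-7 + 6 \left(-4 - 2\right) \left(5 - 1\right)\right) = 114 - \left(-7 + 6 \left(\left(-6\right) 4\right)\right) = 114 + \left(7 - -144\right) = 114 + \left(7 + 144\right) = 114 + 151 = 265$)
$\left(-84271 - 228290\right) \left(M + 106057\right) = \left(-84271 - 228290\right) \left(265 + 106057\right) = \left(-312561\right) 106322 = -33232110642$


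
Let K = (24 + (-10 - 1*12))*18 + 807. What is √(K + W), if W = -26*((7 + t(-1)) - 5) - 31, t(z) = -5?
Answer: √890 ≈ 29.833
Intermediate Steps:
K = 843 (K = (24 + (-10 - 12))*18 + 807 = (24 - 22)*18 + 807 = 2*18 + 807 = 36 + 807 = 843)
W = 47 (W = -26*((7 - 5) - 5) - 31 = -26*(2 - 5) - 31 = -26*(-3) - 31 = 78 - 31 = 47)
√(K + W) = √(843 + 47) = √890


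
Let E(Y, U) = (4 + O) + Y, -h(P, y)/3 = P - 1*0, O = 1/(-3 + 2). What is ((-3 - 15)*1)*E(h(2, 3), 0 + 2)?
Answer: 54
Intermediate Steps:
O = -1 (O = 1/(-1) = -1)
h(P, y) = -3*P (h(P, y) = -3*(P - 1*0) = -3*(P + 0) = -3*P)
E(Y, U) = 3 + Y (E(Y, U) = (4 - 1) + Y = 3 + Y)
((-3 - 15)*1)*E(h(2, 3), 0 + 2) = ((-3 - 15)*1)*(3 - 3*2) = (-18*1)*(3 - 6) = -18*(-3) = 54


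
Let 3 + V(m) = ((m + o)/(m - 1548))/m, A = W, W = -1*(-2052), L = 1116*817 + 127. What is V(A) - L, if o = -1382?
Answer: -471548171473/517104 ≈ -9.1190e+5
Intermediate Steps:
L = 911899 (L = 911772 + 127 = 911899)
W = 2052
A = 2052
V(m) = -3 + (-1382 + m)/(m*(-1548 + m)) (V(m) = -3 + ((m - 1382)/(m - 1548))/m = -3 + ((-1382 + m)/(-1548 + m))/m = -3 + (-1382 + m)/(m*(-1548 + m)))
V(A) - L = (-1382 - 3*2052² + 4645*2052)/(2052*(-1548 + 2052)) - 1*911899 = (1/2052)*(-1382 - 3*4210704 + 9531540)/504 - 911899 = (1/2052)*(1/504)*(-1382 - 12632112 + 9531540) - 911899 = (1/2052)*(1/504)*(-3101954) - 911899 = -1550977/517104 - 911899 = -471548171473/517104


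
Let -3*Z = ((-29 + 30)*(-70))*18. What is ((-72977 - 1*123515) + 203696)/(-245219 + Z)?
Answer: -7204/244799 ≈ -0.029428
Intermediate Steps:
Z = 420 (Z = -(-29 + 30)*(-70)*18/3 = -1*(-70)*18/3 = -(-70)*18/3 = -⅓*(-1260) = 420)
((-72977 - 1*123515) + 203696)/(-245219 + Z) = ((-72977 - 1*123515) + 203696)/(-245219 + 420) = ((-72977 - 123515) + 203696)/(-244799) = (-196492 + 203696)*(-1/244799) = 7204*(-1/244799) = -7204/244799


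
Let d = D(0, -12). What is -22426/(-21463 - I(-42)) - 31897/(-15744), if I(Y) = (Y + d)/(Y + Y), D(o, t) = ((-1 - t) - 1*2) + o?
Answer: 9685132669/3153916800 ≈ 3.0708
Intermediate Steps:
D(o, t) = -3 + o - t (D(o, t) = ((-1 - t) - 2) + o = (-3 - t) + o = -3 + o - t)
d = 9 (d = -3 + 0 - 1*(-12) = -3 + 0 + 12 = 9)
I(Y) = (9 + Y)/(2*Y) (I(Y) = (Y + 9)/(Y + Y) = (9 + Y)/((2*Y)) = (9 + Y)*(1/(2*Y)) = (9 + Y)/(2*Y))
-22426/(-21463 - I(-42)) - 31897/(-15744) = -22426/(-21463 - (9 - 42)/(2*(-42))) - 31897/(-15744) = -22426/(-21463 - (-1)*(-33)/(2*42)) - 31897*(-1/15744) = -22426/(-21463 - 1*11/28) + 31897/15744 = -22426/(-21463 - 11/28) + 31897/15744 = -22426/(-600975/28) + 31897/15744 = -22426*(-28/600975) + 31897/15744 = 627928/600975 + 31897/15744 = 9685132669/3153916800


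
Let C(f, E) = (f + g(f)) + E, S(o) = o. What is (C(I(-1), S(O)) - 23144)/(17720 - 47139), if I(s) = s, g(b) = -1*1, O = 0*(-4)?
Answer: 23146/29419 ≈ 0.78677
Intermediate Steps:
O = 0
g(b) = -1
C(f, E) = -1 + E + f (C(f, E) = (f - 1) + E = (-1 + f) + E = -1 + E + f)
(C(I(-1), S(O)) - 23144)/(17720 - 47139) = ((-1 + 0 - 1) - 23144)/(17720 - 47139) = (-2 - 23144)/(-29419) = -23146*(-1/29419) = 23146/29419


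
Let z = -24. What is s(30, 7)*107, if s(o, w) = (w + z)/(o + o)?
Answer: -1819/60 ≈ -30.317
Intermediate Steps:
s(o, w) = (-24 + w)/(2*o) (s(o, w) = (w - 24)/(o + o) = (-24 + w)/((2*o)) = (-24 + w)*(1/(2*o)) = (-24 + w)/(2*o))
s(30, 7)*107 = ((½)*(-24 + 7)/30)*107 = ((½)*(1/30)*(-17))*107 = -17/60*107 = -1819/60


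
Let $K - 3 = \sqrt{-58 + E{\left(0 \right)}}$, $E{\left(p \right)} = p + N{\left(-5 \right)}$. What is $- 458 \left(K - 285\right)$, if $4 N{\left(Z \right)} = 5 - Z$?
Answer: $129156 - 229 i \sqrt{222} \approx 1.2916 \cdot 10^{5} - 3412.0 i$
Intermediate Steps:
$N{\left(Z \right)} = \frac{5}{4} - \frac{Z}{4}$ ($N{\left(Z \right)} = \frac{5 - Z}{4} = \frac{5}{4} - \frac{Z}{4}$)
$E{\left(p \right)} = \frac{5}{2} + p$ ($E{\left(p \right)} = p + \left(\frac{5}{4} - - \frac{5}{4}\right) = p + \left(\frac{5}{4} + \frac{5}{4}\right) = p + \frac{5}{2} = \frac{5}{2} + p$)
$K = 3 + \frac{i \sqrt{222}}{2}$ ($K = 3 + \sqrt{-58 + \left(\frac{5}{2} + 0\right)} = 3 + \sqrt{-58 + \frac{5}{2}} = 3 + \sqrt{- \frac{111}{2}} = 3 + \frac{i \sqrt{222}}{2} \approx 3.0 + 7.4498 i$)
$- 458 \left(K - 285\right) = - 458 \left(\left(3 + \frac{i \sqrt{222}}{2}\right) - 285\right) = - 458 \left(-282 + \frac{i \sqrt{222}}{2}\right) = 129156 - 229 i \sqrt{222}$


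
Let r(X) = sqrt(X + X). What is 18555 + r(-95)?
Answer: 18555 + I*sqrt(190) ≈ 18555.0 + 13.784*I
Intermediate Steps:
r(X) = sqrt(2)*sqrt(X) (r(X) = sqrt(2*X) = sqrt(2)*sqrt(X))
18555 + r(-95) = 18555 + sqrt(2)*sqrt(-95) = 18555 + sqrt(2)*(I*sqrt(95)) = 18555 + I*sqrt(190)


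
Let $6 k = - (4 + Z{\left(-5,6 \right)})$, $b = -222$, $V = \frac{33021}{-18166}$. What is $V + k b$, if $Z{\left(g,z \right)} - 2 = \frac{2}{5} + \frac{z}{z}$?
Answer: $\frac{24704149}{90830} \approx 271.98$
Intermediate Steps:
$Z{\left(g,z \right)} = \frac{17}{5}$ ($Z{\left(g,z \right)} = 2 + \left(\frac{2}{5} + \frac{z}{z}\right) = 2 + \left(2 \cdot \frac{1}{5} + 1\right) = 2 + \left(\frac{2}{5} + 1\right) = 2 + \frac{7}{5} = \frac{17}{5}$)
$V = - \frac{33021}{18166}$ ($V = 33021 \left(- \frac{1}{18166}\right) = - \frac{33021}{18166} \approx -1.8177$)
$k = - \frac{37}{30}$ ($k = \frac{\left(-1\right) \left(4 + \frac{17}{5}\right)}{6} = \frac{\left(-1\right) \frac{37}{5}}{6} = \frac{1}{6} \left(- \frac{37}{5}\right) = - \frac{37}{30} \approx -1.2333$)
$V + k b = - \frac{33021}{18166} - - \frac{1369}{5} = - \frac{33021}{18166} + \frac{1369}{5} = \frac{24704149}{90830}$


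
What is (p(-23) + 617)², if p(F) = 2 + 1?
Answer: 384400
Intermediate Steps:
p(F) = 3
(p(-23) + 617)² = (3 + 617)² = 620² = 384400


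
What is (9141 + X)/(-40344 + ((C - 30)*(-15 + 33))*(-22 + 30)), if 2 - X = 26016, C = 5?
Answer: 16873/43944 ≈ 0.38397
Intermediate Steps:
X = -26014 (X = 2 - 1*26016 = 2 - 26016 = -26014)
(9141 + X)/(-40344 + ((C - 30)*(-15 + 33))*(-22 + 30)) = (9141 - 26014)/(-40344 + ((5 - 30)*(-15 + 33))*(-22 + 30)) = -16873/(-40344 - 25*18*8) = -16873/(-40344 - 450*8) = -16873/(-40344 - 3600) = -16873/(-43944) = -16873*(-1/43944) = 16873/43944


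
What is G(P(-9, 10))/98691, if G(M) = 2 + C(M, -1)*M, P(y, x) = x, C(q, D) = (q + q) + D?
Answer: 64/32897 ≈ 0.0019455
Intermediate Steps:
C(q, D) = D + 2*q (C(q, D) = 2*q + D = D + 2*q)
G(M) = 2 + M*(-1 + 2*M) (G(M) = 2 + (-1 + 2*M)*M = 2 + M*(-1 + 2*M))
G(P(-9, 10))/98691 = (2 + 10*(-1 + 2*10))/98691 = (2 + 10*(-1 + 20))*(1/98691) = (2 + 10*19)*(1/98691) = (2 + 190)*(1/98691) = 192*(1/98691) = 64/32897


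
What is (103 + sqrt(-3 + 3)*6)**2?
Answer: 10609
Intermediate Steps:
(103 + sqrt(-3 + 3)*6)**2 = (103 + sqrt(0)*6)**2 = (103 + 0*6)**2 = (103 + 0)**2 = 103**2 = 10609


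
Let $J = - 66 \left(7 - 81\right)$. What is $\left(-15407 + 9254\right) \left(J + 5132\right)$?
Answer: $-61628448$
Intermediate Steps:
$J = 4884$ ($J = \left(-66\right) \left(-74\right) = 4884$)
$\left(-15407 + 9254\right) \left(J + 5132\right) = \left(-15407 + 9254\right) \left(4884 + 5132\right) = \left(-6153\right) 10016 = -61628448$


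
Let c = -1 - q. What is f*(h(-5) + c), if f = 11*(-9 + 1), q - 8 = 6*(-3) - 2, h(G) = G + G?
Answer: -88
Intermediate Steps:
h(G) = 2*G
q = -12 (q = 8 + (6*(-3) - 2) = 8 + (-18 - 2) = 8 - 20 = -12)
c = 11 (c = -1 - 1*(-12) = -1 + 12 = 11)
f = -88 (f = 11*(-8) = -88)
f*(h(-5) + c) = -88*(2*(-5) + 11) = -88*(-10 + 11) = -88*1 = -88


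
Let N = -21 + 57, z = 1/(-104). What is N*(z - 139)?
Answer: -130113/26 ≈ -5004.3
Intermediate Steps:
z = -1/104 ≈ -0.0096154
N = 36
N*(z - 139) = 36*(-1/104 - 139) = 36*(-14457/104) = -130113/26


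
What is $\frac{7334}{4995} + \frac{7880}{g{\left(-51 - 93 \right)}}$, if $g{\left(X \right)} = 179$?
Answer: $\frac{40673386}{894105} \approx 45.491$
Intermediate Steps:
$\frac{7334}{4995} + \frac{7880}{g{\left(-51 - 93 \right)}} = \frac{7334}{4995} + \frac{7880}{179} = \frac{40673386}{894105}$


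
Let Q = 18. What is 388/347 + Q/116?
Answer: 25627/20126 ≈ 1.2733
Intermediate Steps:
388/347 + Q/116 = 388/347 + 18/116 = 388*(1/347) + 18*(1/116) = 388/347 + 9/58 = 25627/20126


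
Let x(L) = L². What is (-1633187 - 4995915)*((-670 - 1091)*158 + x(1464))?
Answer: -12363659717916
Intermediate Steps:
(-1633187 - 4995915)*((-670 - 1091)*158 + x(1464)) = (-1633187 - 4995915)*((-670 - 1091)*158 + 1464²) = -6629102*(-1761*158 + 2143296) = -6629102*(-278238 + 2143296) = -6629102*1865058 = -12363659717916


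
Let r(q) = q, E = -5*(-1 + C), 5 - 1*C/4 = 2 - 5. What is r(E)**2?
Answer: 24025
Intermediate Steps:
C = 32 (C = 20 - 4*(2 - 5) = 20 - 4*(-3) = 20 + 12 = 32)
E = -155 (E = -5*(-1 + 32) = -5*31 = -155)
r(E)**2 = (-155)**2 = 24025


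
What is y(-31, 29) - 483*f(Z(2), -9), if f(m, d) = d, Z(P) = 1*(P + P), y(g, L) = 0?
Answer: 4347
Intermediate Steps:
Z(P) = 2*P (Z(P) = 1*(2*P) = 2*P)
y(-31, 29) - 483*f(Z(2), -9) = 0 - 483*(-9) = 0 + 4347 = 4347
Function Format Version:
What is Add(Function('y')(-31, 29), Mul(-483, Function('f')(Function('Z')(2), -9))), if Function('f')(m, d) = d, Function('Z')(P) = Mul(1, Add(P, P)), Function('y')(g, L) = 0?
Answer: 4347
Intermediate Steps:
Function('Z')(P) = Mul(2, P) (Function('Z')(P) = Mul(1, Mul(2, P)) = Mul(2, P))
Add(Function('y')(-31, 29), Mul(-483, Function('f')(Function('Z')(2), -9))) = Add(0, Mul(-483, -9)) = Add(0, 4347) = 4347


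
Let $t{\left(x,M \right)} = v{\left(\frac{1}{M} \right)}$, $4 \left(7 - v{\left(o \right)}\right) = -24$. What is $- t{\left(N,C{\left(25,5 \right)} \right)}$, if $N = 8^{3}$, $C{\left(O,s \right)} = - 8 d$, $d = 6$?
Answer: $-13$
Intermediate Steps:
$v{\left(o \right)} = 13$ ($v{\left(o \right)} = 7 - -6 = 7 + 6 = 13$)
$C{\left(O,s \right)} = -48$ ($C{\left(O,s \right)} = \left(-8\right) 6 = -48$)
$N = 512$
$t{\left(x,M \right)} = 13$
$- t{\left(N,C{\left(25,5 \right)} \right)} = \left(-1\right) 13 = -13$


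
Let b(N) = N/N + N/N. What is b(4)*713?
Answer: 1426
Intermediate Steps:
b(N) = 2 (b(N) = 1 + 1 = 2)
b(4)*713 = 2*713 = 1426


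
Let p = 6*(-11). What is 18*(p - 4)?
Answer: -1260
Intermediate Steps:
p = -66
18*(p - 4) = 18*(-66 - 4) = 18*(-70) = -1260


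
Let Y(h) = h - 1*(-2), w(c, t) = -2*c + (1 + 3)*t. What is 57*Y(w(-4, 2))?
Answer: 1026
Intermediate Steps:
w(c, t) = -2*c + 4*t
Y(h) = 2 + h (Y(h) = h + 2 = 2 + h)
57*Y(w(-4, 2)) = 57*(2 + (-2*(-4) + 4*2)) = 57*(2 + (8 + 8)) = 57*(2 + 16) = 57*18 = 1026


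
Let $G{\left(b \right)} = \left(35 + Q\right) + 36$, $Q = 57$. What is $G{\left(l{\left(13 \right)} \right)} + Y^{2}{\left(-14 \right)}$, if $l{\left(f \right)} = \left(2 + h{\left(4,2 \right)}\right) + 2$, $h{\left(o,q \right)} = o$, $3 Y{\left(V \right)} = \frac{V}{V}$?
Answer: $\frac{1153}{9} \approx 128.11$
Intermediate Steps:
$Y{\left(V \right)} = \frac{1}{3}$ ($Y{\left(V \right)} = \frac{V \frac{1}{V}}{3} = \frac{1}{3} \cdot 1 = \frac{1}{3}$)
$l{\left(f \right)} = 8$ ($l{\left(f \right)} = \left(2 + 4\right) + 2 = 6 + 2 = 8$)
$G{\left(b \right)} = 128$ ($G{\left(b \right)} = \left(35 + 57\right) + 36 = 92 + 36 = 128$)
$G{\left(l{\left(13 \right)} \right)} + Y^{2}{\left(-14 \right)} = 128 + \left(\frac{1}{3}\right)^{2} = 128 + \frac{1}{9} = \frac{1153}{9}$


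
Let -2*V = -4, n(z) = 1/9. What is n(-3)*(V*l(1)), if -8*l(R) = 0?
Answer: 0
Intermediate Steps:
n(z) = ⅑
l(R) = 0 (l(R) = -⅛*0 = 0)
V = 2 (V = -½*(-4) = 2)
n(-3)*(V*l(1)) = (2*0)/9 = (⅑)*0 = 0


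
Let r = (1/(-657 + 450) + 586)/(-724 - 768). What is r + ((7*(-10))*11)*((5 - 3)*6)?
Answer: -2853839861/308844 ≈ -9240.4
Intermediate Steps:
r = -121301/308844 (r = (1/(-207) + 586)/(-1492) = (-1/207 + 586)*(-1/1492) = (121301/207)*(-1/1492) = -121301/308844 ≈ -0.39276)
r + ((7*(-10))*11)*((5 - 3)*6) = -121301/308844 + ((7*(-10))*11)*((5 - 3)*6) = -121301/308844 + (-70*11)*(2*6) = -121301/308844 - 770*12 = -121301/308844 - 9240 = -2853839861/308844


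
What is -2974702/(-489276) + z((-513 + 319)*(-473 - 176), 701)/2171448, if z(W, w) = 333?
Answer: 19936955671/3279127752 ≈ 6.0800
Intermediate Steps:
-2974702/(-489276) + z((-513 + 319)*(-473 - 176), 701)/2171448 = -2974702/(-489276) + 333/2171448 = -2974702*(-1/489276) + 333*(1/2171448) = 1487351/244638 + 37/241272 = 19936955671/3279127752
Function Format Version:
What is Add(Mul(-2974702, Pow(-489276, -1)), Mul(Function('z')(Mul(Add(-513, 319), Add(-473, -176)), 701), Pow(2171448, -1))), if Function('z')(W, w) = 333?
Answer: Rational(19936955671, 3279127752) ≈ 6.0800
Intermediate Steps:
Add(Mul(-2974702, Pow(-489276, -1)), Mul(Function('z')(Mul(Add(-513, 319), Add(-473, -176)), 701), Pow(2171448, -1))) = Add(Mul(-2974702, Pow(-489276, -1)), Mul(333, Pow(2171448, -1))) = Add(Mul(-2974702, Rational(-1, 489276)), Mul(333, Rational(1, 2171448))) = Add(Rational(1487351, 244638), Rational(37, 241272)) = Rational(19936955671, 3279127752)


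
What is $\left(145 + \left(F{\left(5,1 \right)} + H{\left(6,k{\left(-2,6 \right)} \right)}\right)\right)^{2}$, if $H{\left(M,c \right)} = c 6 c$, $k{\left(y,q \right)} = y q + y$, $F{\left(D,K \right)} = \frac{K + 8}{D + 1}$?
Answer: $\frac{6996025}{4} \approx 1.749 \cdot 10^{6}$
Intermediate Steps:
$F{\left(D,K \right)} = \frac{8 + K}{1 + D}$
$k{\left(y,q \right)} = y + q y$ ($k{\left(y,q \right)} = q y + y = y + q y$)
$H{\left(M,c \right)} = 6 c^{2}$ ($H{\left(M,c \right)} = 6 c c = 6 c^{2}$)
$\left(145 + \left(F{\left(5,1 \right)} + H{\left(6,k{\left(-2,6 \right)} \right)}\right)\right)^{2} = \left(145 + \left(\frac{8 + 1}{1 + 5} + 6 \left(- 2 \left(1 + 6\right)\right)^{2}\right)\right)^{2} = \left(145 + \left(\frac{1}{6} \cdot 9 + 6 \left(\left(-2\right) 7\right)^{2}\right)\right)^{2} = \left(145 + \left(\frac{1}{6} \cdot 9 + 6 \left(-14\right)^{2}\right)\right)^{2} = \left(145 + \left(\frac{3}{2} + 6 \cdot 196\right)\right)^{2} = \left(145 + \left(\frac{3}{2} + 1176\right)\right)^{2} = \left(145 + \frac{2355}{2}\right)^{2} = \left(\frac{2645}{2}\right)^{2} = \frac{6996025}{4}$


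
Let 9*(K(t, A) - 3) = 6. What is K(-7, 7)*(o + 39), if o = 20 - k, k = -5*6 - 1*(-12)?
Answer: 847/3 ≈ 282.33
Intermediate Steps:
K(t, A) = 11/3 (K(t, A) = 3 + (⅑)*6 = 3 + ⅔ = 11/3)
k = -18 (k = -30 + 12 = -18)
o = 38 (o = 20 - 1*(-18) = 20 + 18 = 38)
K(-7, 7)*(o + 39) = 11*(38 + 39)/3 = (11/3)*77 = 847/3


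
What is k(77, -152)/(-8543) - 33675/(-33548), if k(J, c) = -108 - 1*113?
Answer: 295099633/286600564 ≈ 1.0297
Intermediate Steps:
k(J, c) = -221 (k(J, c) = -108 - 113 = -221)
k(77, -152)/(-8543) - 33675/(-33548) = -221/(-8543) - 33675/(-33548) = -221*(-1/8543) - 33675*(-1/33548) = 221/8543 + 33675/33548 = 295099633/286600564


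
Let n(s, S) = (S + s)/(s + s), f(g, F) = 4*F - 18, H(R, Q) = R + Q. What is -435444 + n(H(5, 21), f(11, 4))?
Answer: -5660766/13 ≈ -4.3544e+5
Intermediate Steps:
H(R, Q) = Q + R
f(g, F) = -18 + 4*F
n(s, S) = (S + s)/(2*s) (n(s, S) = (S + s)/((2*s)) = (S + s)*(1/(2*s)) = (S + s)/(2*s))
-435444 + n(H(5, 21), f(11, 4)) = -435444 + ((-18 + 4*4) + (21 + 5))/(2*(21 + 5)) = -435444 + (½)*((-18 + 16) + 26)/26 = -435444 + (½)*(1/26)*(-2 + 26) = -435444 + (½)*(1/26)*24 = -435444 + 6/13 = -5660766/13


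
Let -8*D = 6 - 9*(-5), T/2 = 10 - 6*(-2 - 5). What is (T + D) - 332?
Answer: -1875/8 ≈ -234.38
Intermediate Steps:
T = 104 (T = 2*(10 - 6*(-2 - 5)) = 2*(10 - 6*(-7)) = 2*(10 + 42) = 2*52 = 104)
D = -51/8 (D = -(6 - 9*(-5))/8 = -(6 + 45)/8 = -1/8*51 = -51/8 ≈ -6.3750)
(T + D) - 332 = (104 - 51/8) - 332 = 781/8 - 332 = -1875/8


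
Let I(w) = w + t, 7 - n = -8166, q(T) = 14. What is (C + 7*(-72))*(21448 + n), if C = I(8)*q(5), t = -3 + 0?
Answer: -12855514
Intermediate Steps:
t = -3
n = 8173 (n = 7 - 1*(-8166) = 7 + 8166 = 8173)
I(w) = -3 + w (I(w) = w - 3 = -3 + w)
C = 70 (C = (-3 + 8)*14 = 5*14 = 70)
(C + 7*(-72))*(21448 + n) = (70 + 7*(-72))*(21448 + 8173) = (70 - 504)*29621 = -434*29621 = -12855514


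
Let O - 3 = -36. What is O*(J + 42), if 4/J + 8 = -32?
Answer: -13827/10 ≈ -1382.7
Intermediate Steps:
O = -33 (O = 3 - 36 = -33)
J = -⅒ (J = 4/(-8 - 32) = 4/(-40) = 4*(-1/40) = -⅒ ≈ -0.10000)
O*(J + 42) = -33*(-⅒ + 42) = -33*419/10 = -13827/10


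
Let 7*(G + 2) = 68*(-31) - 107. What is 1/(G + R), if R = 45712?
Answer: 7/317755 ≈ 2.2030e-5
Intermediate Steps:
G = -2229/7 (G = -2 + (68*(-31) - 107)/7 = -2 + (-2108 - 107)/7 = -2 + (⅐)*(-2215) = -2 - 2215/7 = -2229/7 ≈ -318.43)
1/(G + R) = 1/(-2229/7 + 45712) = 1/(317755/7) = 7/317755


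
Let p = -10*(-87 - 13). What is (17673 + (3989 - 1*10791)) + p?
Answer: 11871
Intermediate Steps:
p = 1000 (p = -10*(-100) = 1000)
(17673 + (3989 - 1*10791)) + p = (17673 + (3989 - 1*10791)) + 1000 = (17673 + (3989 - 10791)) + 1000 = (17673 - 6802) + 1000 = 10871 + 1000 = 11871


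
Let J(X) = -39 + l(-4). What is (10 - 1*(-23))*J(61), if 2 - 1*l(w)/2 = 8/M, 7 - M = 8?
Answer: -627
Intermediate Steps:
M = -1 (M = 7 - 1*8 = 7 - 8 = -1)
l(w) = 20 (l(w) = 4 - 16/(-1) = 4 - 16*(-1) = 4 - 2*(-8) = 4 + 16 = 20)
J(X) = -19 (J(X) = -39 + 20 = -19)
(10 - 1*(-23))*J(61) = (10 - 1*(-23))*(-19) = (10 + 23)*(-19) = 33*(-19) = -627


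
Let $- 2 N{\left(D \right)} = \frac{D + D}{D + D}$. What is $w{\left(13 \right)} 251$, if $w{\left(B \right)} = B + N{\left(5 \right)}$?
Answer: $\frac{6275}{2} \approx 3137.5$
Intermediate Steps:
$N{\left(D \right)} = - \frac{1}{2}$ ($N{\left(D \right)} = - \frac{\left(D + D\right) \frac{1}{D + D}}{2} = - \frac{2 D \frac{1}{2 D}}{2} = \left(- \frac{1}{2}\right) 1 = - \frac{1}{2}$)
$w{\left(B \right)} = - \frac{1}{2} + B$ ($w{\left(B \right)} = B - \frac{1}{2} = - \frac{1}{2} + B$)
$w{\left(13 \right)} 251 = \left(- \frac{1}{2} + 13\right) 251 = \frac{25}{2} \cdot 251 = \frac{6275}{2}$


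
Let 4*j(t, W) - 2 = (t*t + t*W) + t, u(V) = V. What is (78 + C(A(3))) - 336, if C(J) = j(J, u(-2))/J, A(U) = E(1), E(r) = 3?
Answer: -772/3 ≈ -257.33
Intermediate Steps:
A(U) = 3
j(t, W) = 1/2 + t/4 + t**2/4 + W*t/4 (j(t, W) = 1/2 + ((t*t + t*W) + t)/4 = 1/2 + ((t**2 + W*t) + t)/4 = 1/2 + (t + t**2 + W*t)/4 = 1/2 + (t/4 + t**2/4 + W*t/4) = 1/2 + t/4 + t**2/4 + W*t/4)
C(J) = (1/2 - J/4 + J**2/4)/J (C(J) = (1/2 + J/4 + J**2/4 + (1/4)*(-2)*J)/J = (1/2 + J/4 + J**2/4 - J/2)/J = (1/2 - J/4 + J**2/4)/J)
(78 + C(A(3))) - 336 = (78 + (1/4)*(2 + 3**2 - 1*3)/3) - 336 = (78 + (1/4)*(1/3)*(2 + 9 - 3)) - 336 = (78 + (1/4)*(1/3)*8) - 336 = (78 + 2/3) - 336 = 236/3 - 336 = -772/3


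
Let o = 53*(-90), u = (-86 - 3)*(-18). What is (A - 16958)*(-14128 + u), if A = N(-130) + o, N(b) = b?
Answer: 273793308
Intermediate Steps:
u = 1602 (u = -89*(-18) = 1602)
o = -4770
A = -4900 (A = -130 - 4770 = -4900)
(A - 16958)*(-14128 + u) = (-4900 - 16958)*(-14128 + 1602) = -21858*(-12526) = 273793308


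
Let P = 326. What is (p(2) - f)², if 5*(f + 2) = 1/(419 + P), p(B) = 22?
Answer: 7992181201/13875625 ≈ 575.99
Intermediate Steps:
f = -7449/3725 (f = -2 + 1/(5*(419 + 326)) = -2 + (⅕)/745 = -2 + (⅕)*(1/745) = -2 + 1/3725 = -7449/3725 ≈ -1.9997)
(p(2) - f)² = (22 - 1*(-7449/3725))² = (22 + 7449/3725)² = (89399/3725)² = 7992181201/13875625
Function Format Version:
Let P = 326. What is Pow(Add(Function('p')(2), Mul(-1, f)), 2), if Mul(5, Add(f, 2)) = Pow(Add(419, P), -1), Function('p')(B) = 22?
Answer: Rational(7992181201, 13875625) ≈ 575.99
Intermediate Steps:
f = Rational(-7449, 3725) (f = Add(-2, Mul(Rational(1, 5), Pow(Add(419, 326), -1))) = Add(-2, Mul(Rational(1, 5), Pow(745, -1))) = Add(-2, Mul(Rational(1, 5), Rational(1, 745))) = Add(-2, Rational(1, 3725)) = Rational(-7449, 3725) ≈ -1.9997)
Pow(Add(Function('p')(2), Mul(-1, f)), 2) = Pow(Add(22, Mul(-1, Rational(-7449, 3725))), 2) = Pow(Add(22, Rational(7449, 3725)), 2) = Pow(Rational(89399, 3725), 2) = Rational(7992181201, 13875625)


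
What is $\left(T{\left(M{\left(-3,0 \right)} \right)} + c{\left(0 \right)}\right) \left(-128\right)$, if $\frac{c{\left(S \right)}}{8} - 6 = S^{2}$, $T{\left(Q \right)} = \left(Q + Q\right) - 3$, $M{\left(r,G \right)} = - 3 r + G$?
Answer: $-8064$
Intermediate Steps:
$M{\left(r,G \right)} = G - 3 r$
$T{\left(Q \right)} = -3 + 2 Q$ ($T{\left(Q \right)} = 2 Q - 3 = -3 + 2 Q$)
$c{\left(S \right)} = 48 + 8 S^{2}$
$\left(T{\left(M{\left(-3,0 \right)} \right)} + c{\left(0 \right)}\right) \left(-128\right) = \left(\left(-3 + 2 \left(0 - -9\right)\right) + \left(48 + 8 \cdot 0^{2}\right)\right) \left(-128\right) = \left(\left(-3 + 2 \left(0 + 9\right)\right) + \left(48 + 8 \cdot 0\right)\right) \left(-128\right) = \left(\left(-3 + 2 \cdot 9\right) + \left(48 + 0\right)\right) \left(-128\right) = \left(\left(-3 + 18\right) + 48\right) \left(-128\right) = \left(15 + 48\right) \left(-128\right) = 63 \left(-128\right) = -8064$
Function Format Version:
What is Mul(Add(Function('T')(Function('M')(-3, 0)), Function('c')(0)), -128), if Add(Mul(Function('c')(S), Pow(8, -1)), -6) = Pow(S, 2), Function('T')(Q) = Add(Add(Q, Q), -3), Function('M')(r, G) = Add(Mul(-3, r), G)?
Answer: -8064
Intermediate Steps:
Function('M')(r, G) = Add(G, Mul(-3, r))
Function('T')(Q) = Add(-3, Mul(2, Q)) (Function('T')(Q) = Add(Mul(2, Q), -3) = Add(-3, Mul(2, Q)))
Function('c')(S) = Add(48, Mul(8, Pow(S, 2)))
Mul(Add(Function('T')(Function('M')(-3, 0)), Function('c')(0)), -128) = Mul(Add(Add(-3, Mul(2, Add(0, Mul(-3, -3)))), Add(48, Mul(8, Pow(0, 2)))), -128) = Mul(Add(Add(-3, Mul(2, Add(0, 9))), Add(48, Mul(8, 0))), -128) = Mul(Add(Add(-3, Mul(2, 9)), Add(48, 0)), -128) = Mul(Add(Add(-3, 18), 48), -128) = Mul(Add(15, 48), -128) = Mul(63, -128) = -8064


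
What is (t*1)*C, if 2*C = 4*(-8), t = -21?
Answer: 336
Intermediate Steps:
C = -16 (C = (4*(-8))/2 = (½)*(-32) = -16)
(t*1)*C = -21*1*(-16) = -21*(-16) = 336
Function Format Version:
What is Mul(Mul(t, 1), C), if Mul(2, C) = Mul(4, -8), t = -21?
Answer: 336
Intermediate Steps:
C = -16 (C = Mul(Rational(1, 2), Mul(4, -8)) = Mul(Rational(1, 2), -32) = -16)
Mul(Mul(t, 1), C) = Mul(Mul(-21, 1), -16) = Mul(-21, -16) = 336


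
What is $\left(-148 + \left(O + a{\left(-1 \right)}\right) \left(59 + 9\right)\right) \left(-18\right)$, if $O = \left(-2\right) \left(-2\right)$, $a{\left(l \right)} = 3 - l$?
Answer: $-7128$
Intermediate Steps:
$O = 4$
$\left(-148 + \left(O + a{\left(-1 \right)}\right) \left(59 + 9\right)\right) \left(-18\right) = \left(-148 + \left(4 + \left(3 - -1\right)\right) \left(59 + 9\right)\right) \left(-18\right) = \left(-148 + \left(4 + \left(3 + 1\right)\right) 68\right) \left(-18\right) = \left(-148 + \left(4 + 4\right) 68\right) \left(-18\right) = \left(-148 + 8 \cdot 68\right) \left(-18\right) = \left(-148 + 544\right) \left(-18\right) = 396 \left(-18\right) = -7128$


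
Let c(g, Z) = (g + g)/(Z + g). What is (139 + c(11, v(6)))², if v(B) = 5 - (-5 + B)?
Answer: 4439449/225 ≈ 19731.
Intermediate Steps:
v(B) = 10 - B (v(B) = 5 + (5 - B) = 10 - B)
c(g, Z) = 2*g/(Z + g) (c(g, Z) = (2*g)/(Z + g) = 2*g/(Z + g))
(139 + c(11, v(6)))² = (139 + 2*11/((10 - 1*6) + 11))² = (139 + 2*11/((10 - 6) + 11))² = (139 + 2*11/(4 + 11))² = (139 + 2*11/15)² = (139 + 2*11*(1/15))² = (139 + 22/15)² = (2107/15)² = 4439449/225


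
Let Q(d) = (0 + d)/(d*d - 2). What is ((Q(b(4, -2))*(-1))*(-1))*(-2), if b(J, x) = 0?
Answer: 0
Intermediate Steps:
Q(d) = d/(-2 + d²) (Q(d) = d/(d² - 2) = d/(-2 + d²))
((Q(b(4, -2))*(-1))*(-1))*(-2) = (((0/(-2 + 0²))*(-1))*(-1))*(-2) = (((0/(-2 + 0))*(-1))*(-1))*(-2) = (((0/(-2))*(-1))*(-1))*(-2) = (((0*(-½))*(-1))*(-1))*(-2) = ((0*(-1))*(-1))*(-2) = (0*(-1))*(-2) = 0*(-2) = 0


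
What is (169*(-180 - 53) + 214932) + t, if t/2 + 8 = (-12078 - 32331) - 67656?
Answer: -48591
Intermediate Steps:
t = -224146 (t = -16 + 2*((-12078 - 32331) - 67656) = -16 + 2*(-44409 - 67656) = -16 + 2*(-112065) = -16 - 224130 = -224146)
(169*(-180 - 53) + 214932) + t = (169*(-180 - 53) + 214932) - 224146 = (169*(-233) + 214932) - 224146 = (-39377 + 214932) - 224146 = 175555 - 224146 = -48591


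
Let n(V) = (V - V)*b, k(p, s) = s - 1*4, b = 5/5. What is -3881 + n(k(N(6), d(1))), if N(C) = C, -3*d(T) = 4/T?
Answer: -3881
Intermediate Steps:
d(T) = -4/(3*T)
b = 1 (b = 5*(⅕) = 1)
k(p, s) = -4 + s (k(p, s) = s - 4 = -4 + s)
n(V) = 0 (n(V) = (V - V)*1 = 0*1 = 0)
-3881 + n(k(N(6), d(1))) = -3881 + 0 = -3881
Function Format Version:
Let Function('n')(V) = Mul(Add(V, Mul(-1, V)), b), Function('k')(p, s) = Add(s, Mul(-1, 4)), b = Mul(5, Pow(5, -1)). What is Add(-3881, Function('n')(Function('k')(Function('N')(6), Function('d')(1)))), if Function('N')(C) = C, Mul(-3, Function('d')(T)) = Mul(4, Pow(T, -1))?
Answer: -3881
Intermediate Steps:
Function('d')(T) = Mul(Rational(-4, 3), Pow(T, -1)) (Function('d')(T) = Mul(Rational(-1, 3), Mul(4, Pow(T, -1))) = Mul(Rational(-4, 3), Pow(T, -1)))
b = 1 (b = Mul(5, Rational(1, 5)) = 1)
Function('k')(p, s) = Add(-4, s) (Function('k')(p, s) = Add(s, -4) = Add(-4, s))
Function('n')(V) = 0 (Function('n')(V) = Mul(Add(V, Mul(-1, V)), 1) = Mul(0, 1) = 0)
Add(-3881, Function('n')(Function('k')(Function('N')(6), Function('d')(1)))) = Add(-3881, 0) = -3881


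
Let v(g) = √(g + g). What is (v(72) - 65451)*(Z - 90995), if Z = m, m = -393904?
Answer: 31731305661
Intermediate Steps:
Z = -393904
v(g) = √2*√g (v(g) = √(2*g) = √2*√g)
(v(72) - 65451)*(Z - 90995) = (√2*√72 - 65451)*(-393904 - 90995) = (√2*(6*√2) - 65451)*(-484899) = (12 - 65451)*(-484899) = -65439*(-484899) = 31731305661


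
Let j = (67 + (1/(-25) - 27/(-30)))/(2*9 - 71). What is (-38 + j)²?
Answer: 10835352649/7022500 ≈ 1542.9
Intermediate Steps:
j = -3393/2650 (j = (67 + (1*(-1/25) - 27*(-1/30)))/(18 - 71) = (67 + (-1/25 + 9/10))/(-53) = (67 + 43/50)*(-1/53) = (3393/50)*(-1/53) = -3393/2650 ≈ -1.2804)
(-38 + j)² = (-38 - 3393/2650)² = (-104093/2650)² = 10835352649/7022500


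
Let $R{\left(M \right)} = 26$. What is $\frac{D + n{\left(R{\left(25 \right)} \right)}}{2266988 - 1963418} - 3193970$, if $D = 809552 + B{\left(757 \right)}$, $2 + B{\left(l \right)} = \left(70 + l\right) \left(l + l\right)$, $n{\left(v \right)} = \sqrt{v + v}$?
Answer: $- \frac{484795705636}{151785} + \frac{\sqrt{13}}{151785} \approx -3.194 \cdot 10^{6}$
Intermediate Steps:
$n{\left(v \right)} = \sqrt{2} \sqrt{v}$ ($n{\left(v \right)} = \sqrt{2 v} = \sqrt{2} \sqrt{v}$)
$B{\left(l \right)} = -2 + 2 l \left(70 + l\right)$ ($B{\left(l \right)} = -2 + \left(70 + l\right) \left(l + l\right) = -2 + \left(70 + l\right) 2 l = -2 + 2 l \left(70 + l\right)$)
$D = 2061628$ ($D = 809552 + \left(-2 + 2 \cdot 757^{2} + 140 \cdot 757\right) = 809552 + \left(-2 + 2 \cdot 573049 + 105980\right) = 809552 + \left(-2 + 1146098 + 105980\right) = 809552 + 1252076 = 2061628$)
$\frac{D + n{\left(R{\left(25 \right)} \right)}}{2266988 - 1963418} - 3193970 = \frac{2061628 + \sqrt{2} \sqrt{26}}{2266988 - 1963418} - 3193970 = \frac{2061628 + 2 \sqrt{13}}{303570} - 3193970 = \left(2061628 + 2 \sqrt{13}\right) \frac{1}{303570} - 3193970 = \left(\frac{1030814}{151785} + \frac{\sqrt{13}}{151785}\right) - 3193970 = - \frac{484795705636}{151785} + \frac{\sqrt{13}}{151785}$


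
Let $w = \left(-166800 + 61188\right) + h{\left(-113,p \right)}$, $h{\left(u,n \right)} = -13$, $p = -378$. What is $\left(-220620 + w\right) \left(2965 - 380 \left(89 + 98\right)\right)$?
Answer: $22215653275$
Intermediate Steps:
$w = -105625$ ($w = \left(-166800 + 61188\right) - 13 = -105612 - 13 = -105625$)
$\left(-220620 + w\right) \left(2965 - 380 \left(89 + 98\right)\right) = \left(-220620 - 105625\right) \left(2965 - 380 \left(89 + 98\right)\right) = - 326245 \left(2965 - 71060\right) = \left(-326245\right) \left(-68095\right) = 22215653275$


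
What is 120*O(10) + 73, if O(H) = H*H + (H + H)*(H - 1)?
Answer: 33673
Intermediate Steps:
O(H) = H² + 2*H*(-1 + H) (O(H) = H² + (2*H)*(-1 + H) = H² + 2*H*(-1 + H))
120*O(10) + 73 = 120*(10*(-2 + 3*10)) + 73 = 120*(10*(-2 + 30)) + 73 = 120*(10*28) + 73 = 120*280 + 73 = 33600 + 73 = 33673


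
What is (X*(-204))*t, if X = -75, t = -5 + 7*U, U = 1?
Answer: 30600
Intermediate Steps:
t = 2 (t = -5 + 7*1 = -5 + 7 = 2)
(X*(-204))*t = -75*(-204)*2 = 15300*2 = 30600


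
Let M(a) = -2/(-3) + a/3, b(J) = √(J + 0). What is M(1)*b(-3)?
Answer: I*√3 ≈ 1.732*I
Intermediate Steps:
b(J) = √J
M(a) = ⅔ + a/3 (M(a) = -2*(-⅓) + a*(⅓) = ⅔ + a/3)
M(1)*b(-3) = (⅔ + (⅓)*1)*√(-3) = (⅔ + ⅓)*(I*√3) = 1*(I*√3) = I*√3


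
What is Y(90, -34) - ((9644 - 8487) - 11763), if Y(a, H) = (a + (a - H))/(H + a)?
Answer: 297075/28 ≈ 10610.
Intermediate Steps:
Y(a, H) = (-H + 2*a)/(H + a)
Y(90, -34) - ((9644 - 8487) - 11763) = (-1*(-34) + 2*90)/(-34 + 90) - ((9644 - 8487) - 11763) = (34 + 180)/56 - (1157 - 11763) = (1/56)*214 - 1*(-10606) = 107/28 + 10606 = 297075/28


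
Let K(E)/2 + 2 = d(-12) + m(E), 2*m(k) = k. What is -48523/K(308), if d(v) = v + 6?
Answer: -48523/292 ≈ -166.17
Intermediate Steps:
d(v) = 6 + v
m(k) = k/2
K(E) = -16 + E (K(E) = -4 + 2*((6 - 12) + E/2) = -4 + 2*(-6 + E/2) = -4 + (-12 + E) = -16 + E)
-48523/K(308) = -48523/(-16 + 308) = -48523/292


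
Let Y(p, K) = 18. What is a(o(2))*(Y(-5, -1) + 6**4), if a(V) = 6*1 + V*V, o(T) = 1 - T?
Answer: 9198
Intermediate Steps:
a(V) = 6 + V**2
a(o(2))*(Y(-5, -1) + 6**4) = (6 + (1 - 1*2)**2)*(18 + 6**4) = (6 + (1 - 2)**2)*(18 + 1296) = (6 + (-1)**2)*1314 = (6 + 1)*1314 = 7*1314 = 9198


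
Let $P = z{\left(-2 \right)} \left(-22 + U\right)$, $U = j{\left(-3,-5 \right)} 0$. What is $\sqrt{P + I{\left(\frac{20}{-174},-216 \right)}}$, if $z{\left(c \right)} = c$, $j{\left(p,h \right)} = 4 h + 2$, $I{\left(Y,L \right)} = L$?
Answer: $2 i \sqrt{43} \approx 13.115 i$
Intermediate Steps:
$j{\left(p,h \right)} = 2 + 4 h$
$U = 0$ ($U = \left(2 + 4 \left(-5\right)\right) 0 = \left(2 - 20\right) 0 = \left(-18\right) 0 = 0$)
$P = 44$ ($P = - 2 \left(-22 + 0\right) = \left(-2\right) \left(-22\right) = 44$)
$\sqrt{P + I{\left(\frac{20}{-174},-216 \right)}} = \sqrt{44 - 216} = \sqrt{-172} = 2 i \sqrt{43}$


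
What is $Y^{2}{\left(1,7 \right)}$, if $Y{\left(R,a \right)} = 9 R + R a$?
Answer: $256$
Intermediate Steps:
$Y^{2}{\left(1,7 \right)} = \left(1 \left(9 + 7\right)\right)^{2} = \left(1 \cdot 16\right)^{2} = 16^{2} = 256$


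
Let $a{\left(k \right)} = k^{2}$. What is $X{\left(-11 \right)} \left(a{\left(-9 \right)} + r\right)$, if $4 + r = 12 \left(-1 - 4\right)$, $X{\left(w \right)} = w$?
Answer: $-187$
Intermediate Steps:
$r = -64$ ($r = -4 + 12 \left(-1 - 4\right) = -4 + 12 \left(-5\right) = -4 - 60 = -64$)
$X{\left(-11 \right)} \left(a{\left(-9 \right)} + r\right) = - 11 \left(\left(-9\right)^{2} - 64\right) = - 11 \left(81 - 64\right) = \left(-11\right) 17 = -187$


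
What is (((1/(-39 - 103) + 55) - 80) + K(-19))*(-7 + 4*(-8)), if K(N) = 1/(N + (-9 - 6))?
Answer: 1178541/1207 ≈ 976.42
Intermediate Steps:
K(N) = 1/(-15 + N) (K(N) = 1/(N - 15) = 1/(-15 + N))
(((1/(-39 - 103) + 55) - 80) + K(-19))*(-7 + 4*(-8)) = (((1/(-39 - 103) + 55) - 80) + 1/(-15 - 19))*(-7 + 4*(-8)) = (((1/(-142) + 55) - 80) + 1/(-34))*(-7 - 32) = (((-1/142 + 55) - 80) - 1/34)*(-39) = ((7809/142 - 80) - 1/34)*(-39) = (-3551/142 - 1/34)*(-39) = -30219/1207*(-39) = 1178541/1207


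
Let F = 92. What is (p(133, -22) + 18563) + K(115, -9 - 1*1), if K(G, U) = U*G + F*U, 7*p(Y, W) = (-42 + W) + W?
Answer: 115365/7 ≈ 16481.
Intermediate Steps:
p(Y, W) = -6 + 2*W/7 (p(Y, W) = ((-42 + W) + W)/7 = (-42 + 2*W)/7 = -6 + 2*W/7)
K(G, U) = 92*U + G*U (K(G, U) = U*G + 92*U = G*U + 92*U = 92*U + G*U)
(p(133, -22) + 18563) + K(115, -9 - 1*1) = ((-6 + (2/7)*(-22)) + 18563) + (-9 - 1*1)*(92 + 115) = ((-6 - 44/7) + 18563) + (-9 - 1)*207 = (-86/7 + 18563) - 10*207 = 129855/7 - 2070 = 115365/7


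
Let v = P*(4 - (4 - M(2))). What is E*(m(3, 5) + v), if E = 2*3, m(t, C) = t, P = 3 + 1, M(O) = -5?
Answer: -102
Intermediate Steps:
P = 4
v = -20 (v = 4*(4 - (4 - 1*(-5))) = 4*(4 - (4 + 5)) = 4*(4 - 1*9) = 4*(4 - 9) = 4*(-5) = -20)
E = 6
E*(m(3, 5) + v) = 6*(3 - 20) = 6*(-17) = -102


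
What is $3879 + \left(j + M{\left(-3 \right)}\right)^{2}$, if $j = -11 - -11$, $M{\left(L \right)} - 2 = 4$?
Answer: $3915$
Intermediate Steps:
$M{\left(L \right)} = 6$ ($M{\left(L \right)} = 2 + 4 = 6$)
$j = 0$ ($j = -11 + 11 = 0$)
$3879 + \left(j + M{\left(-3 \right)}\right)^{2} = 3879 + \left(0 + 6\right)^{2} = 3879 + 6^{2} = 3879 + 36 = 3915$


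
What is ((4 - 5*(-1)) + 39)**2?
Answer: 2304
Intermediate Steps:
((4 - 5*(-1)) + 39)**2 = ((4 + 5) + 39)**2 = (9 + 39)**2 = 48**2 = 2304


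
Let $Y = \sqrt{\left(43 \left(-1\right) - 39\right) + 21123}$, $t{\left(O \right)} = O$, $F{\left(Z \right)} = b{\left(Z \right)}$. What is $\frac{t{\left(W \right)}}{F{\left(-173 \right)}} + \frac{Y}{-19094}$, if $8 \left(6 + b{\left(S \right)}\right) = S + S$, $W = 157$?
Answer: $- \frac{628}{197} - \frac{\sqrt{21041}}{19094} \approx -3.1954$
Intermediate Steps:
$b{\left(S \right)} = -6 + \frac{S}{4}$ ($b{\left(S \right)} = -6 + \frac{S + S}{8} = -6 + \frac{2 S}{8} = -6 + \frac{S}{4}$)
$F{\left(Z \right)} = -6 + \frac{Z}{4}$
$Y = \sqrt{21041}$ ($Y = \sqrt{\left(-43 - 39\right) + 21123} = \sqrt{-82 + 21123} = \sqrt{21041} \approx 145.06$)
$\frac{t{\left(W \right)}}{F{\left(-173 \right)}} + \frac{Y}{-19094} = \frac{157}{-6 + \frac{1}{4} \left(-173\right)} + \frac{\sqrt{21041}}{-19094} = \frac{157}{-6 - \frac{173}{4}} + \sqrt{21041} \left(- \frac{1}{19094}\right) = \frac{157}{- \frac{197}{4}} - \frac{\sqrt{21041}}{19094} = 157 \left(- \frac{4}{197}\right) - \frac{\sqrt{21041}}{19094} = - \frac{628}{197} - \frac{\sqrt{21041}}{19094}$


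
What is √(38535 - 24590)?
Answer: √13945 ≈ 118.09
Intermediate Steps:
√(38535 - 24590) = √13945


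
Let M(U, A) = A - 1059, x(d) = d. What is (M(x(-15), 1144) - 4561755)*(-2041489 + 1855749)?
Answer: 847284585800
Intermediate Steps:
M(U, A) = -1059 + A
(M(x(-15), 1144) - 4561755)*(-2041489 + 1855749) = ((-1059 + 1144) - 4561755)*(-2041489 + 1855749) = (85 - 4561755)*(-185740) = -4561670*(-185740) = 847284585800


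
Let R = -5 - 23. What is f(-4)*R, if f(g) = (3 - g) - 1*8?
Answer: 28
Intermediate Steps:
R = -28
f(g) = -5 - g (f(g) = (3 - g) - 8 = -5 - g)
f(-4)*R = (-5 - 1*(-4))*(-28) = (-5 + 4)*(-28) = -1*(-28) = 28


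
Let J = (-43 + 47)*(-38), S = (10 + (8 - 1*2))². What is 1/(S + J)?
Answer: 1/104 ≈ 0.0096154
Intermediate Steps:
S = 256 (S = (10 + (8 - 2))² = (10 + 6)² = 16² = 256)
J = -152 (J = 4*(-38) = -152)
1/(S + J) = 1/(256 - 152) = 1/104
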